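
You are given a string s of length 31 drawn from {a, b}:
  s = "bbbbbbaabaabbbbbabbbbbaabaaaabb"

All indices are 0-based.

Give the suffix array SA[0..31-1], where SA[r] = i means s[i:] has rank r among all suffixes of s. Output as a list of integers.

sorted suffixes:
  #0 SA[0]=25  'aaaabb'
  #1 SA[1]=26  'aaabb'
  #2 SA[2]=22  'aabaaaabb'
  #3 SA[3]=6  'aabaabbbbbabbbbbaabaaaabb'
  #4 SA[4]=27  'aabb'
  #5 SA[5]=9  'aabbbbbabbbbbaabaaaabb'
  #6 SA[6]=23  'abaaaabb'
  #7 SA[7]=7  'abaabbbbbabbbbbaabaaaabb'
  #8 SA[8]=28  'abb'
  #9 SA[9]=16  'abbbbbaabaaaabb'
  #10 SA[10]=10  'abbbbbabbbbbaabaaaabb'
  #11 SA[11]=30  'b'
  #12 SA[12]=24  'baaaabb'
  #13 SA[13]=21  'baabaaaabb'
  #14 SA[14]=5  'baabaabbbbbabbbbbaabaaaabb'
  #15 SA[15]=8  'baabbbbbabbbbbaabaaaabb'
  #16 SA[16]=15  'babbbbbaabaaaabb'
  #17 SA[17]=29  'bb'
  #18 SA[18]=20  'bbaabaaaabb'
  #19 SA[19]=4  'bbaabaabbbbbabbbbbaabaaaabb'
  #20 SA[20]=14  'bbabbbbbaabaaaabb'
  #21 SA[21]=19  'bbbaabaaaabb'
  #22 SA[22]=3  'bbbaabaabbbbbabbbbbaabaaaabb'
  #23 SA[23]=13  'bbbabbbbbaabaaaabb'
  #24 SA[24]=18  'bbbbaabaaaabb'
  #25 SA[25]=2  'bbbbaabaabbbbbabbbbbaabaaaabb'
  #26 SA[26]=12  'bbbbabbbbbaabaaaabb'
  #27 SA[27]=17  'bbbbbaabaaaabb'
  #28 SA[28]=1  'bbbbbaabaabbbbbabbbbbaabaaaabb'
  #29 SA[29]=11  'bbbbbabbbbbaabaaaabb'
  #30 SA[30]=0  'bbbbbbaabaabbbbbabbbbbaabaaaabb'

[25, 26, 22, 6, 27, 9, 23, 7, 28, 16, 10, 30, 24, 21, 5, 8, 15, 29, 20, 4, 14, 19, 3, 13, 18, 2, 12, 17, 1, 11, 0]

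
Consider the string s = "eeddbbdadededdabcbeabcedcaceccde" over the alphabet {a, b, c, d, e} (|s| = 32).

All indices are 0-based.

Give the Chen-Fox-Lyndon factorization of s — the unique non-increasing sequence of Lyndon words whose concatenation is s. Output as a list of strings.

["e", "e", "d", "d", "bbd", "adededd", "abcbeabcedcaceccde"]

emit factor 1: 'e' (i=0, period=1)
emit factor 2: 'e' (i=1, period=1)
emit factor 3: 'd' (i=2, period=1)
emit factor 4: 'd' (i=3, period=1)
emit factor 5: 'bbd' (i=4, period=3)
emit factor 6: 'adededd' (i=7, period=7)
emit factor 7: 'abcbeabcedcaceccde' (i=14, period=18)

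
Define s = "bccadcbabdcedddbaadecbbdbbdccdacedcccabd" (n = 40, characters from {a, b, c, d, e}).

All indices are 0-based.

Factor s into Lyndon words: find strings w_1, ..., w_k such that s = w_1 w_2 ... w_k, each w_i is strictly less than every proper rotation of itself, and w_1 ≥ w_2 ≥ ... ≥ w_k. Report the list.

emit factor 1: 'bcc' (i=0, period=3)
emit factor 2: 'adcb' (i=3, period=4)
emit factor 3: 'abdcedddb' (i=7, period=9)
emit factor 4: 'aadecbbdbbdccdacedcccabd' (i=16, period=24)

["bcc", "adcb", "abdcedddb", "aadecbbdbbdccdacedcccabd"]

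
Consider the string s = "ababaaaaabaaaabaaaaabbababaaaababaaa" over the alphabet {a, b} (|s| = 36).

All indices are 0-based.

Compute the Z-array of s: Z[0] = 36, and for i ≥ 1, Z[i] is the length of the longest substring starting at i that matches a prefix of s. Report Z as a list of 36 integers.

[36, 0, 3, 0, 1, 1, 1, 1, 3, 0, 1, 1, 1, 3, 0, 1, 1, 1, 1, 2, 0, 0, 8, 0, 3, 0, 1, 1, 1, 7, 0, 3, 0, 1, 1, 1]

Z[0]=36
i=1: outside box; Z[1]=0
i=2: outside box; Z[2]=3 scan→box=[2,5)
i=3: min(r-i=2, Z[1]=0)=0; Z[3]=0
i=4: min(r-i=1, Z[2]=3)=1; Z[4]=1
i=5: outside box; Z[5]=1 scan→box=[5,6)
i=6: outside box; Z[6]=1 scan→box=[6,7)
i=7: outside box; Z[7]=1 scan→box=[7,8)
i=8: outside box; Z[8]=3 scan→box=[8,11)
i=9: min(r-i=2, Z[1]=0)=0; Z[9]=0
i=10: min(r-i=1, Z[2]=3)=1; Z[10]=1
i=11: outside box; Z[11]=1 scan→box=[11,12)
i=12: outside box; Z[12]=1 scan→box=[12,13)
i=13: outside box; Z[13]=3 scan→box=[13,16)
i=14: min(r-i=2, Z[1]=0)=0; Z[14]=0
i=15: min(r-i=1, Z[2]=3)=1; Z[15]=1
i=16: outside box; Z[16]=1 scan→box=[16,17)
i=17: outside box; Z[17]=1 scan→box=[17,18)
i=18: outside box; Z[18]=1 scan→box=[18,19)
i=19: outside box; Z[19]=2 scan→box=[19,21)
i=20: min(r-i=1, Z[1]=0)=0; Z[20]=0
i=21: outside box; Z[21]=0
i=22: outside box; Z[22]=8 scan→box=[22,30)
i=23: min(r-i=7, Z[1]=0)=0; Z[23]=0
i=24: min(r-i=6, Z[2]=3)=3; Z[24]=3
i=25: min(r-i=5, Z[3]=0)=0; Z[25]=0
i=26: min(r-i=4, Z[4]=1)=1; Z[26]=1
i=27: min(r-i=3, Z[5]=1)=1; Z[27]=1
i=28: min(r-i=2, Z[6]=1)=1; Z[28]=1
i=29: min(r-i=1, Z[7]=1)=1; Z[29]=7 scan→box=[29,36)
i=30: min(r-i=6, Z[1]=0)=0; Z[30]=0
i=31: min(r-i=5, Z[2]=3)=3; Z[31]=3
i=32: min(r-i=4, Z[3]=0)=0; Z[32]=0
i=33: min(r-i=3, Z[4]=1)=1; Z[33]=1
i=34: min(r-i=2, Z[5]=1)=1; Z[34]=1
i=35: min(r-i=1, Z[6]=1)=1; Z[35]=1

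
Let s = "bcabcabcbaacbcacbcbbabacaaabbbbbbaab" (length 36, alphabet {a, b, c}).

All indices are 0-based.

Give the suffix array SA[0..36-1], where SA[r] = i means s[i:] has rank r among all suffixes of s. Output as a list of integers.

[24, 33, 25, 9, 34, 20, 26, 2, 5, 22, 10, 14, 35, 32, 8, 19, 21, 31, 18, 30, 29, 28, 27, 0, 3, 12, 6, 16, 23, 1, 4, 13, 7, 17, 11, 15]

rank | idx | suffix
   0 |  24 | aaabbbbbbaab
   1 |  33 | aab
   2 |  25 | aabbbbbbaab
   3 |   9 | aacbcacbcbbabacaaabbbbbbaab
   4 |  34 | ab
   5 |  20 | abacaaabbbbbbaab
   6 |  26 | abbbbbbaab
   7 |   2 | abcabcbaacbcacbcbbabacaaabbbbbbaab
   8 |   5 | abcbaacbcacbcbbabacaaabbbbbbaab
   9 |  22 | acaaabbbbbbaab
  10 |  10 | acbcacbcbbabacaaabbbbbbaab
  11 |  14 | acbcbbabacaaabbbbbbaab
  12 |  35 | b
  13 |  32 | baab
  14 |   8 | baacbcacbcbbabacaaabbbbbbaab
  15 |  19 | babacaaabbbbbbaab
  16 |  21 | bacaaabbbbbbaab
  17 |  31 | bbaab
  18 |  18 | bbabacaaabbbbbbaab
  19 |  30 | bbbaab
  20 |  29 | bbbbaab
  21 |  28 | bbbbbaab
  22 |  27 | bbbbbbaab
  23 |   0 | bcabcabcbaacbcacbcbbabacaaabbbbbbaab
  24 |   3 | bcabcbaacbcacbcbbabacaaabbbbbbaab
  25 |  12 | bcacbcbbabacaaabbbbbbaab
  26 |   6 | bcbaacbcacbcbbabacaaabbbbbbaab
  27 |  16 | bcbbabacaaabbbbbbaab
  28 |  23 | caaabbbbbbaab
  29 |   1 | cabcabcbaacbcacbcbbabacaaabbbbbbaab
  30 |   4 | cabcbaacbcacbcbbabacaaabbbbbbaab
  31 |  13 | cacbcbbabacaaabbbbbbaab
  32 |   7 | cbaacbcacbcbbabacaaabbbbbbaab
  33 |  17 | cbbabacaaabbbbbbaab
  34 |  11 | cbcacbcbbabacaaabbbbbbaab
  35 |  15 | cbcbbabacaaabbbbbbaab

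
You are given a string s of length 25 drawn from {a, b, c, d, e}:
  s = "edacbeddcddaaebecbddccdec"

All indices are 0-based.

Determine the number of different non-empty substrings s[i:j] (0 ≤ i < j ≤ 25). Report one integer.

rank | idx | suffix
   0 |  11 | aaebecbddccdec
   1 |   2 | acbeddcddaaebecbddccdec
   2 |  12 | aebecbddccdec
   3 |  17 | bddccdec
   4 |  14 | becbddccdec
   5 |   4 | beddcddaaebecbddccdec
   6 |  24 | c
   7 |  16 | cbddccdec
   8 |   3 | cbeddcddaaebecbddccdec
   9 |  20 | ccdec
  10 |   8 | cddaaebecbddccdec
  11 |  21 | cdec
  12 |  10 | daaebecbddccdec
  13 |   1 | dacbeddcddaaebecbddccdec
  14 |  19 | dccdec
  15 |   7 | dcddaaebecbddccdec
  16 |   9 | ddaaebecbddccdec
  17 |  18 | ddccdec
  18 |   6 | ddcddaaebecbddccdec
  19 |  22 | dec
  20 |  13 | ebecbddccdec
  21 |  23 | ec
  22 |  15 | ecbddccdec
  23 |   0 | edacbeddcddaaebecbddccdec
  24 |   5 | eddcddaaebecbddccdec

SA = [11, 2, 12, 17, 14, 4, 24, 16, 3, 20, 8, 21, 10, 1, 19, 7, 9, 18, 6, 22, 13, 23, 15, 0, 5]
i: (SA[i-1],SA[i]) lcp shared
  1: (11,2) 1 'a'
  2: (2,12) 1 'a'
  3: (12,17) 0 ''
  4: (17,14) 1 'b'
  5: (14,4) 2 'be'
  6: (4,24) 0 ''
  7: (24,16) 1 'c'
  8: (16,3) 2 'cb'
  9: (3,20) 1 'c'
  10: (20,8) 1 'c'
  11: (8,21) 2 'cd'
  12: (21,10) 0 ''
  13: (10,1) 2 'da'
  14: (1,19) 1 'd'
  15: (19,7) 2 'dc'
  16: (7,9) 1 'd'
  17: (9,18) 2 'dd'
  18: (18,6) 3 'ddc'
  19: (6,22) 1 'd'
  20: (22,13) 0 ''
  21: (13,23) 1 'e'
  22: (23,15) 2 'ec'
  23: (15,0) 1 'e'
  24: (0,5) 2 'ed'

n(n+1)/2 = 25·26/2 = 325
Σ LCP = 0 + 1 + 1 + 0 + 1 + 2 + 0 + 1 + 2 + 1 + 1 + 2 + 0 + 2 + 1 + 2 + 1 + 2 + 3 + 1 + 0 + 1 + 2 + 1 + 2 = 30
distinct = 325 − 30 = 295

295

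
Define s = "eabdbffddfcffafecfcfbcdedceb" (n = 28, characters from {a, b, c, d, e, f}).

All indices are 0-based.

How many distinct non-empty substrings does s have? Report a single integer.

sorted suffixes:
  #0 SA[0]=1  'abdbffddfcffafecfcfbcdedceb'
  #1 SA[1]=13  'afecfcfbcdedceb'
  #2 SA[2]=27  'b'
  #3 SA[3]=20  'bcdedceb'
  #4 SA[4]=2  'bdbffddfcffafecfcfbcdedceb'
  #5 SA[5]=4  'bffddfcffafecfcfbcdedceb'
  #6 SA[6]=21  'cdedceb'
  #7 SA[7]=25  'ceb'
  #8 SA[8]=18  'cfbcdedceb'
  #9 SA[9]=16  'cfcfbcdedceb'
  #10 SA[10]=10  'cffafecfcfbcdedceb'
  #11 SA[11]=3  'dbffddfcffafecfcfbcdedceb'
  #12 SA[12]=24  'dceb'
  #13 SA[13]=7  'ddfcffafecfcfbcdedceb'
  #14 SA[14]=22  'dedceb'
  #15 SA[15]=8  'dfcffafecfcfbcdedceb'
  #16 SA[16]=0  'eabdbffddfcffafecfcfbcdedceb'
  #17 SA[17]=26  'eb'
  #18 SA[18]=15  'ecfcfbcdedceb'
  #19 SA[19]=23  'edceb'
  #20 SA[20]=12  'fafecfcfbcdedceb'
  #21 SA[21]=19  'fbcdedceb'
  #22 SA[22]=17  'fcfbcdedceb'
  #23 SA[23]=9  'fcffafecfcfbcdedceb'
  #24 SA[24]=6  'fddfcffafecfcfbcdedceb'
  #25 SA[25]=14  'fecfcfbcdedceb'
  #26 SA[26]=11  'ffafecfcfbcdedceb'
  #27 SA[27]=5  'ffddfcffafecfcfbcdedceb'

SA = [1, 13, 27, 20, 2, 4, 21, 25, 18, 16, 10, 3, 24, 7, 22, 8, 0, 26, 15, 23, 12, 19, 17, 9, 6, 14, 11, 5]
i: (SA[i-1],SA[i]) lcp shared
  1: (1,13) 1 'a'
  2: (13,27) 0 ''
  3: (27,20) 1 'b'
  4: (20,2) 1 'b'
  5: (2,4) 1 'b'
  6: (4,21) 0 ''
  7: (21,25) 1 'c'
  8: (25,18) 1 'c'
  9: (18,16) 2 'cf'
  10: (16,10) 2 'cf'
  11: (10,3) 0 ''
  12: (3,24) 1 'd'
  13: (24,7) 1 'd'
  14: (7,22) 1 'd'
  15: (22,8) 1 'd'
  16: (8,0) 0 ''
  17: (0,26) 1 'e'
  18: (26,15) 1 'e'
  19: (15,23) 1 'e'
  20: (23,12) 0 ''
  21: (12,19) 1 'f'
  22: (19,17) 1 'f'
  23: (17,9) 3 'fcf'
  24: (9,6) 1 'f'
  25: (6,14) 1 'f'
  26: (14,11) 1 'f'
  27: (11,5) 2 'ff'

n(n+1)/2 = 28·29/2 = 406
Σ LCP = 0 + 1 + 0 + 1 + 1 + 1 + 0 + 1 + 1 + 2 + 2 + 0 + 1 + 1 + 1 + 1 + 0 + 1 + 1 + 1 + 0 + 1 + 1 + 3 + 1 + 1 + 1 + 2 = 27
distinct = 406 − 27 = 379

379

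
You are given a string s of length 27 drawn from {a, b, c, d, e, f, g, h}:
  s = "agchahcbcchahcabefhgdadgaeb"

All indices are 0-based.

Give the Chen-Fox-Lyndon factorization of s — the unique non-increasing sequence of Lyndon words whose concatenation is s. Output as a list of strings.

["agchahcbcchahc", "abefhgdadgaeb"]

emit factor 1: 'agchahcbcchahc' (i=0, period=14)
emit factor 2: 'abefhgdadgaeb' (i=14, period=13)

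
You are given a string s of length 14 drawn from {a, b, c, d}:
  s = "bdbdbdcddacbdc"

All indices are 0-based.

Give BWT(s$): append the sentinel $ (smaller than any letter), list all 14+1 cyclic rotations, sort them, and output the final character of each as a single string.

cd$dcddaddbbbbc

rank  rotation         last
    0  $bdbdbdcddacbdc  c
    1  acbdc$bdbdbdcdd  d
    2  bdbdbdcddacbdc$  $
    3  bdbdcddacbdc$bd  d
    4  bdc$bdbdbdcddac  c
    5  bdcddacbdc$bdbd  d
    6  c$bdbdbdcddacbd  d
    7  cbdc$bdbdbdcdda  a
    8  cddacbdc$bdbdbd  d
    9  dacbdc$bdbdbdcd  d
   10  dbdbdcddacbdc$b  b
   11  dbdcddacbdc$bdb  b
   12  dc$bdbdbdcddacb  b
   13  dcddacbdc$bdbdb  b
   14  ddacbdc$bdbdbdc  c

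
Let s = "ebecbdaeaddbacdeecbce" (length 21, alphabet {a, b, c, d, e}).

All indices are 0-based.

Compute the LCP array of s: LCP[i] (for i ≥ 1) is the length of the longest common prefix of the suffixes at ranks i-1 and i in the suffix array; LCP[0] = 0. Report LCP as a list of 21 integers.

[0, 1, 1, 0, 1, 1, 1, 0, 2, 1, 1, 0, 1, 1, 1, 0, 1, 1, 1, 3, 1]

rank | idx | suffix
   0 |  12 | acdeecbce
   1 |   8 | addbacdeecbce
   2 |   6 | aeaddbacdeecbce
   3 |  11 | bacdeecbce
   4 |  18 | bce
   5 |   4 | bdaeaddbacdeecbce
   6 |   1 | becbdaeaddbacdeecbce
   7 |  17 | cbce
   8 |   3 | cbdaeaddbacdeecbce
   9 |  13 | cdeecbce
  10 |  19 | ce
  11 |   5 | daeaddbacdeecbce
  12 |  10 | dbacdeecbce
  13 |   9 | ddbacdeecbce
  14 |  14 | deecbce
  15 |  20 | e
  16 |   7 | eaddbacdeecbce
  17 |   0 | ebecbdaeaddbacdeecbce
  18 |  16 | ecbce
  19 |   2 | ecbdaeaddbacdeecbce
  20 |  15 | eecbce

SA = [12, 8, 6, 11, 18, 4, 1, 17, 3, 13, 19, 5, 10, 9, 14, 20, 7, 0, 16, 2, 15]
[i] adj suffixes → lcp
  [1] 12/8 → 1 ('a')
  [2] 8/6 → 1 ('a')
  [3] 6/11 → 0 ('')
  [4] 11/18 → 1 ('b')
  [5] 18/4 → 1 ('b')
  [6] 4/1 → 1 ('b')
  [7] 1/17 → 0 ('')
  [8] 17/3 → 2 ('cb')
  [9] 3/13 → 1 ('c')
  [10] 13/19 → 1 ('c')
  [11] 19/5 → 0 ('')
  [12] 5/10 → 1 ('d')
  [13] 10/9 → 1 ('d')
  [14] 9/14 → 1 ('d')
  [15] 14/20 → 0 ('')
  [16] 20/7 → 1 ('e')
  [17] 7/0 → 1 ('e')
  [18] 0/16 → 1 ('e')
  [19] 16/2 → 3 ('ecb')
  [20] 2/15 → 1 ('e')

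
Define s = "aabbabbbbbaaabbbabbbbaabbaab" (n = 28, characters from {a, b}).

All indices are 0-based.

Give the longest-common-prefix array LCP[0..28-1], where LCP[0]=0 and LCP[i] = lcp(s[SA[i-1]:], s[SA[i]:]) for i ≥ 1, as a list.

[0, 2, 3, 5, 4, 1, 2, 4, 3, 4, 5, 0, 1, 3, 4, 2, 6, 1, 4, 5, 3, 7, 2, 5, 4, 3, 6, 4]

rank→(start, suffix):
  0 → (10, 'aaabbbabbbbaabbaab')
  1 → (25, 'aab')
  2 → (21, 'aabbaab')
  3 → (0, 'aabbabbbbbaaabbbabbbbaabbaab')
  4 → (11, 'aabbbabbbbaabbaab')
  5 → (26, 'ab')
  6 → (22, 'abbaab')
  7 → (1, 'abbabbbbbaaabbbabbbbaabbaab')
  8 → (12, 'abbbabbbbaabbaab')
  9 → (16, 'abbbbaabbaab')
  10 → (4, 'abbbbbaaabbbabbbbaabbaab')
  11 → (27, 'b')
  12 → (9, 'baaabbbabbbbaabbaab')
  13 → (24, 'baab')
  14 → (20, 'baabbaab')
  15 → (15, 'babbbbaabbaab')
  16 → (3, 'babbbbbaaabbbabbbbaabbaab')
  17 → (8, 'bbaaabbbabbbbaabbaab')
  18 → (23, 'bbaab')
  19 → (19, 'bbaabbaab')
  20 → (14, 'bbabbbbaabbaab')
  21 → (2, 'bbabbbbbaaabbbabbbbaabbaab')
  22 → (7, 'bbbaaabbbabbbbaabbaab')
  23 → (18, 'bbbaabbaab')
  24 → (13, 'bbbabbbbaabbaab')
  25 → (6, 'bbbbaaabbbabbbbaabbaab')
  26 → (17, 'bbbbaabbaab')
  27 → (5, 'bbbbbaaabbbabbbbaabbaab')

SA = [10, 25, 21, 0, 11, 26, 22, 1, 12, 16, 4, 27, 9, 24, 20, 15, 3, 8, 23, 19, 14, 2, 7, 18, 13, 6, 17, 5]
[i] adj suffixes → lcp
  [1] 10/25 → 2 ('aa')
  [2] 25/21 → 3 ('aab')
  [3] 21/0 → 5 ('aabba')
  [4] 0/11 → 4 ('aabb')
  [5] 11/26 → 1 ('a')
  [6] 26/22 → 2 ('ab')
  [7] 22/1 → 4 ('abba')
  [8] 1/12 → 3 ('abb')
  [9] 12/16 → 4 ('abbb')
  [10] 16/4 → 5 ('abbbb')
  [11] 4/27 → 0 ('')
  [12] 27/9 → 1 ('b')
  [13] 9/24 → 3 ('baa')
  [14] 24/20 → 4 ('baab')
  [15] 20/15 → 2 ('ba')
  [16] 15/3 → 6 ('babbbb')
  [17] 3/8 → 1 ('b')
  [18] 8/23 → 4 ('bbaa')
  [19] 23/19 → 5 ('bbaab')
  [20] 19/14 → 3 ('bba')
  [21] 14/2 → 7 ('bbabbbb')
  [22] 2/7 → 2 ('bb')
  [23] 7/18 → 5 ('bbbaa')
  [24] 18/13 → 4 ('bbba')
  [25] 13/6 → 3 ('bbb')
  [26] 6/17 → 6 ('bbbbaa')
  [27] 17/5 → 4 ('bbbb')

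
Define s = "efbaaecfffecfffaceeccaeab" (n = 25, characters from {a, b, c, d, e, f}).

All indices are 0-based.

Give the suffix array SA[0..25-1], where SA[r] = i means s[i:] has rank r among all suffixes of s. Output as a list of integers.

rank→(start, suffix):
  0 → (3, 'aaecfffecfffaceeccaeab')
  1 → (23, 'ab')
  2 → (15, 'aceeccaeab')
  3 → (21, 'aeab')
  4 → (4, 'aecfffecfffaceeccaeab')
  5 → (24, 'b')
  6 → (2, 'baaecfffecfffaceeccaeab')
  7 → (20, 'caeab')
  8 → (19, 'ccaeab')
  9 → (16, 'ceeccaeab')
  10 → (11, 'cfffaceeccaeab')
  11 → (6, 'cfffecfffaceeccaeab')
  12 → (22, 'eab')
  13 → (18, 'eccaeab')
  14 → (10, 'ecfffaceeccaeab')
  15 → (5, 'ecfffecfffaceeccaeab')
  16 → (17, 'eeccaeab')
  17 → (0, 'efbaaecfffecfffaceeccaeab')
  18 → (14, 'faceeccaeab')
  19 → (1, 'fbaaecfffecfffaceeccaeab')
  20 → (9, 'fecfffaceeccaeab')
  21 → (13, 'ffaceeccaeab')
  22 → (8, 'ffecfffaceeccaeab')
  23 → (12, 'fffaceeccaeab')
  24 → (7, 'fffecfffaceeccaeab')

[3, 23, 15, 21, 4, 24, 2, 20, 19, 16, 11, 6, 22, 18, 10, 5, 17, 0, 14, 1, 9, 13, 8, 12, 7]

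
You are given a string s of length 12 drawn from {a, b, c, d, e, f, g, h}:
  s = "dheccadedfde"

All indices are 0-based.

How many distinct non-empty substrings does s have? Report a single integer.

sorted suffixes:
  #0 SA[0]=5  'adedfde'
  #1 SA[1]=4  'cadedfde'
  #2 SA[2]=3  'ccadedfde'
  #3 SA[3]=10  'de'
  #4 SA[4]=6  'dedfde'
  #5 SA[5]=8  'dfde'
  #6 SA[6]=0  'dheccadedfde'
  #7 SA[7]=11  'e'
  #8 SA[8]=2  'eccadedfde'
  #9 SA[9]=7  'edfde'
  #10 SA[10]=9  'fde'
  #11 SA[11]=1  'heccadedfde'

SA = [5, 4, 3, 10, 6, 8, 0, 11, 2, 7, 9, 1]
[i] adj suffixes → lcp
  [1] 5/4 → 0 ('')
  [2] 4/3 → 1 ('c')
  [3] 3/10 → 0 ('')
  [4] 10/6 → 2 ('de')
  [5] 6/8 → 1 ('d')
  [6] 8/0 → 1 ('d')
  [7] 0/11 → 0 ('')
  [8] 11/2 → 1 ('e')
  [9] 2/7 → 1 ('e')
  [10] 7/9 → 0 ('')
  [11] 9/1 → 0 ('')

n(n+1)/2 = 12·13/2 = 78
Σ LCP = 0 + 0 + 1 + 0 + 2 + 1 + 1 + 0 + 1 + 1 + 0 + 0 = 7
distinct = 78 − 7 = 71

71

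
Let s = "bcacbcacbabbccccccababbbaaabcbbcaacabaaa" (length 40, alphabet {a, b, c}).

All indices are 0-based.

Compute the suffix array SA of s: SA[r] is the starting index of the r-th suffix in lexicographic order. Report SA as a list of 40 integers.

rank | idx | suffix
   0 |  39 | a
   1 |  38 | aa
   2 |  37 | aaa
   3 |  24 | aaabcbbcaacabaaa
   4 |  25 | aabcbbcaacabaaa
   5 |  32 | aacabaaa
   6 |  35 | abaaa
   7 |  18 | ababbbaaabcbbcaacabaaa
   8 |  20 | abbbaaabcbbcaacabaaa
   9 |   9 | abbccccccababbbaaabcbbcaacabaaa
  10 |  26 | abcbbcaacabaaa
  11 |  33 | acabaaa
  12 |   6 | acbabbccccccababbbaaabcbbcaacabaaa
  13 |   2 | acbcacbabbccccccababbbaaabcbbcaacabaaa
  14 |  36 | baaa
  15 |  23 | baaabcbbcaacabaaa
  16 |  19 | babbbaaabcbbcaacabaaa
  17 |   8 | babbccccccababbbaaabcbbcaacabaaa
  18 |  22 | bbaaabcbbcaacabaaa
  19 |  21 | bbbaaabcbbcaacabaaa
  20 |  29 | bbcaacabaaa
  21 |  10 | bbccccccababbbaaabcbbcaacabaaa
  22 |  30 | bcaacabaaa
  23 |   4 | bcacbabbccccccababbbaaabcbbcaacabaaa
  24 |   0 | bcacbcacbabbccccccababbbaaabcbbcaacabaaa
  25 |  27 | bcbbcaacabaaa
  26 |  11 | bccccccababbbaaabcbbcaacabaaa
  27 |  31 | caacabaaa
  28 |  34 | cabaaa
  29 |  17 | cababbbaaabcbbcaacabaaa
  30 |   5 | cacbabbccccccababbbaaabcbbcaacabaaa
  31 |   1 | cacbcacbabbccccccababbbaaabcbbcaacabaaa
  32 |   7 | cbabbccccccababbbaaabcbbcaacabaaa
  33 |  28 | cbbcaacabaaa
  34 |   3 | cbcacbabbccccccababbbaaabcbbcaacabaaa
  35 |  16 | ccababbbaaabcbbcaacabaaa
  36 |  15 | cccababbbaaabcbbcaacabaaa
  37 |  14 | ccccababbbaaabcbbcaacabaaa
  38 |  13 | cccccababbbaaabcbbcaacabaaa
  39 |  12 | ccccccababbbaaabcbbcaacabaaa

[39, 38, 37, 24, 25, 32, 35, 18, 20, 9, 26, 33, 6, 2, 36, 23, 19, 8, 22, 21, 29, 10, 30, 4, 0, 27, 11, 31, 34, 17, 5, 1, 7, 28, 3, 16, 15, 14, 13, 12]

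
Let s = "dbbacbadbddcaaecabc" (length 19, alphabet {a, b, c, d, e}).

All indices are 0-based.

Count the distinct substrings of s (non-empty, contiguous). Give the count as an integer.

173

sorted suffixes:
  #0 SA[0]=12  'aaecabc'
  #1 SA[1]=16  'abc'
  #2 SA[2]=3  'acbadbddcaaecabc'
  #3 SA[3]=6  'adbddcaaecabc'
  #4 SA[4]=13  'aecabc'
  #5 SA[5]=2  'bacbadbddcaaecabc'
  #6 SA[6]=5  'badbddcaaecabc'
  #7 SA[7]=1  'bbacbadbddcaaecabc'
  #8 SA[8]=17  'bc'
  #9 SA[9]=8  'bddcaaecabc'
  #10 SA[10]=18  'c'
  #11 SA[11]=11  'caaecabc'
  #12 SA[12]=15  'cabc'
  #13 SA[13]=4  'cbadbddcaaecabc'
  #14 SA[14]=0  'dbbacbadbddcaaecabc'
  #15 SA[15]=7  'dbddcaaecabc'
  #16 SA[16]=10  'dcaaecabc'
  #17 SA[17]=9  'ddcaaecabc'
  #18 SA[18]=14  'ecabc'

SA = [12, 16, 3, 6, 13, 2, 5, 1, 17, 8, 18, 11, 15, 4, 0, 7, 10, 9, 14]
[i] adj suffixes → lcp
  [1] 12/16 → 1 ('a')
  [2] 16/3 → 1 ('a')
  [3] 3/6 → 1 ('a')
  [4] 6/13 → 1 ('a')
  [5] 13/2 → 0 ('')
  [6] 2/5 → 2 ('ba')
  [7] 5/1 → 1 ('b')
  [8] 1/17 → 1 ('b')
  [9] 17/8 → 1 ('b')
  [10] 8/18 → 0 ('')
  [11] 18/11 → 1 ('c')
  [12] 11/15 → 2 ('ca')
  [13] 15/4 → 1 ('c')
  [14] 4/0 → 0 ('')
  [15] 0/7 → 2 ('db')
  [16] 7/10 → 1 ('d')
  [17] 10/9 → 1 ('d')
  [18] 9/14 → 0 ('')

n(n+1)/2 = 19·20/2 = 190
Σ LCP = 0 + 1 + 1 + 1 + 1 + 0 + 2 + 1 + 1 + 1 + 0 + 1 + 2 + 1 + 0 + 2 + 1 + 1 + 0 = 17
distinct = 190 − 17 = 173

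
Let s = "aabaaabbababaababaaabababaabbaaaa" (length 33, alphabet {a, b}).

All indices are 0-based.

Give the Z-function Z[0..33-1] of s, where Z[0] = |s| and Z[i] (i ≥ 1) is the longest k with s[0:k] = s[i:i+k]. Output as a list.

[33, 1, 0, 2, 3, 1, 0, 0, 1, 0, 1, 0, 4, 1, 0, 1, 0, 2, 4, 1, 0, 1, 0, 1, 0, 3, 1, 0, 0, 2, 2, 2, 1]

Z[0]=33
i=1: fresh scan; Z[1]=1 grow→box=[1,2)
i=2: fresh scan; Z[2]=0
i=3: fresh scan; Z[3]=2 grow→box=[3,5)
i=4: min(r-i=1, Z[1]=1)=1; Z[4]=3 grow→box=[4,7)
i=5: min(r-i=2, Z[1]=1)=1; Z[5]=1
i=6: min(r-i=1, Z[2]=0)=0; Z[6]=0
i=7: fresh scan; Z[7]=0
i=8: fresh scan; Z[8]=1 grow→box=[8,9)
i=9: fresh scan; Z[9]=0
i=10: fresh scan; Z[10]=1 grow→box=[10,11)
i=11: fresh scan; Z[11]=0
i=12: fresh scan; Z[12]=4 grow→box=[12,16)
i=13: min(r-i=3, Z[1]=1)=1; Z[13]=1
i=14: min(r-i=2, Z[2]=0)=0; Z[14]=0
i=15: min(r-i=1, Z[3]=2)=1; Z[15]=1
i=16: fresh scan; Z[16]=0
i=17: fresh scan; Z[17]=2 grow→box=[17,19)
i=18: min(r-i=1, Z[1]=1)=1; Z[18]=4 grow→box=[18,22)
i=19: min(r-i=3, Z[1]=1)=1; Z[19]=1
i=20: min(r-i=2, Z[2]=0)=0; Z[20]=0
i=21: min(r-i=1, Z[3]=2)=1; Z[21]=1
i=22: fresh scan; Z[22]=0
i=23: fresh scan; Z[23]=1 grow→box=[23,24)
i=24: fresh scan; Z[24]=0
i=25: fresh scan; Z[25]=3 grow→box=[25,28)
i=26: min(r-i=2, Z[1]=1)=1; Z[26]=1
i=27: min(r-i=1, Z[2]=0)=0; Z[27]=0
i=28: fresh scan; Z[28]=0
i=29: fresh scan; Z[29]=2 grow→box=[29,31)
i=30: min(r-i=1, Z[1]=1)=1; Z[30]=2 grow→box=[30,32)
i=31: min(r-i=1, Z[1]=1)=1; Z[31]=2 grow→box=[31,33)
i=32: min(r-i=1, Z[1]=1)=1; Z[32]=1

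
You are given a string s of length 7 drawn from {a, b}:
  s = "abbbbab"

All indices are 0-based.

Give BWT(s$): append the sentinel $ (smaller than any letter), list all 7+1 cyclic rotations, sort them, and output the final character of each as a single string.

bb$abbba

rank  rotation  last
    0  $abbbbab  b
    1  ab$abbbb  b
    2  abbbbab$  $
    3  b$abbbba  a
    4  bab$abbb  b
    5  bbab$abb  b
    6  bbbab$ab  b
    7  bbbbab$a  a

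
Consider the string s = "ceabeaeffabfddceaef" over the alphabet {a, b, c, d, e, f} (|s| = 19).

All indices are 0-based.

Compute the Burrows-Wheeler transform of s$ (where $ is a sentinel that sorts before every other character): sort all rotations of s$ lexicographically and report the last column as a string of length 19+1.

fefeeaa$ddfccbaaefbe

rank  rotation              last
    0  $ceabeaeffabfddceaef  f
    1  abeaeffabfddceaef$ce  e
    2  abfddceaef$ceabeaeff  f
    3  aef$ceabeaeffabfddce  e
    4  aeffabfddceaef$ceabe  e
    5  beaeffabfddceaef$cea  a
    6  bfddceaef$ceabeaeffa  a
    7  ceabeaeffabfddceaef$  $
    8  ceaef$ceabeaeffabfdd  d
    9  dceaef$ceabeaeffabfd  d
   10  ddceaef$ceabeaeffabf  f
   11  eabeaeffabfddceaef$c  c
   12  eaef$ceabeaeffabfddc  c
   13  eaeffabfddceaef$ceab  b
   14  ef$ceabeaeffabfddcea  a
   15  effabfddceaef$ceabea  a
   16  f$ceabeaeffabfddceae  e
   17  fabfddceaef$ceabeaef  f
   18  fddceaef$ceabeaeffab  b
   19  ffabfddceaef$ceabeae  e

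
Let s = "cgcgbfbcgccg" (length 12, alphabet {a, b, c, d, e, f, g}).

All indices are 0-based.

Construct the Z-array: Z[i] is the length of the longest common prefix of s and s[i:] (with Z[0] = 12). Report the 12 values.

[12, 0, 2, 0, 0, 0, 0, 3, 0, 1, 2, 0]

Z[0]=12
i=1: fresh scan; Z[1]=0
i=2: fresh scan; Z[2]=2 grow→box=[2,4)
i=3: min(r-i=1, Z[1]=0)=0; Z[3]=0
i=4: fresh scan; Z[4]=0
i=5: fresh scan; Z[5]=0
i=6: fresh scan; Z[6]=0
i=7: fresh scan; Z[7]=3 grow→box=[7,10)
i=8: min(r-i=2, Z[1]=0)=0; Z[8]=0
i=9: min(r-i=1, Z[2]=2)=1; Z[9]=1
i=10: fresh scan; Z[10]=2 grow→box=[10,12)
i=11: min(r-i=1, Z[1]=0)=0; Z[11]=0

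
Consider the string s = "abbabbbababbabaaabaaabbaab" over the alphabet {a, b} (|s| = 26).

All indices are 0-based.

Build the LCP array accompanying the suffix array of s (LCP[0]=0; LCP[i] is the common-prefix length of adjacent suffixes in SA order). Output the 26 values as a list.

sorted suffixes:
  #0 SA[0]=14  'aaabaaabbaab'
  #1 SA[1]=18  'aaabbaab'
  #2 SA[2]=23  'aab'
  #3 SA[3]=15  'aabaaabbaab'
  #4 SA[4]=19  'aabbaab'
  #5 SA[5]=24  'ab'
  #6 SA[6]=12  'abaaabaaabbaab'
  #7 SA[7]=16  'abaaabbaab'
  #8 SA[8]=7  'ababbabaaabaaabbaab'
  #9 SA[9]=20  'abbaab'
  #10 SA[10]=9  'abbabaaabaaabbaab'
  #11 SA[11]=0  'abbabbbababbabaaabaaabbaab'
  #12 SA[12]=3  'abbbababbabaaabaaabbaab'
  #13 SA[13]=25  'b'
  #14 SA[14]=13  'baaabaaabbaab'
  #15 SA[15]=17  'baaabbaab'
  #16 SA[16]=22  'baab'
  #17 SA[17]=11  'babaaabaaabbaab'
  #18 SA[18]=6  'bababbabaaabaaabbaab'
  #19 SA[19]=8  'babbabaaabaaabbaab'
  #20 SA[20]=2  'babbbababbabaaabaaabbaab'
  #21 SA[21]=21  'bbaab'
  #22 SA[22]=10  'bbabaaabaaabbaab'
  #23 SA[23]=5  'bbababbabaaabaaabbaab'
  #24 SA[24]=1  'bbabbbababbabaaabaaabbaab'
  #25 SA[25]=4  'bbbababbabaaabaaabbaab'

SA = [14, 18, 23, 15, 19, 24, 12, 16, 7, 20, 9, 0, 3, 25, 13, 17, 22, 11, 6, 8, 2, 21, 10, 5, 1, 4]
i: (SA[i-1],SA[i]) lcp shared
  1: (14,18) 4 'aaab'
  2: (18,23) 2 'aa'
  3: (23,15) 3 'aab'
  4: (15,19) 3 'aab'
  5: (19,24) 1 'a'
  6: (24,12) 2 'ab'
  7: (12,16) 6 'abaaab'
  8: (16,7) 3 'aba'
  9: (7,20) 2 'ab'
  10: (20,9) 4 'abba'
  11: (9,0) 5 'abbab'
  12: (0,3) 3 'abb'
  13: (3,25) 0 ''
  14: (25,13) 1 'b'
  15: (13,17) 5 'baaab'
  16: (17,22) 3 'baa'
  17: (22,11) 2 'ba'
  18: (11,6) 4 'baba'
  19: (6,8) 3 'bab'
  20: (8,2) 4 'babb'
  21: (2,21) 1 'b'
  22: (21,10) 3 'bba'
  23: (10,5) 5 'bbaba'
  24: (5,1) 4 'bbab'
  25: (1,4) 2 'bb'

[0, 4, 2, 3, 3, 1, 2, 6, 3, 2, 4, 5, 3, 0, 1, 5, 3, 2, 4, 3, 4, 1, 3, 5, 4, 2]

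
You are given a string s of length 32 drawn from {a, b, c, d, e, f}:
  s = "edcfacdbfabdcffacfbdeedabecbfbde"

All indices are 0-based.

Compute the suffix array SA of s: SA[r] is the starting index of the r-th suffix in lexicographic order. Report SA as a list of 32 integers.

rank | idx | suffix
   0 |   9 | abdcffacfbdeedabecbfbde
   1 |  23 | abecbfbde
   2 |   4 | acdbfabdcffacfbdeedabecbfbde
   3 |  15 | acfbdeedabecbfbde
   4 |  10 | bdcffacfbdeedabecbfbde
   5 |  29 | bde
   6 |  18 | bdeedabecbfbde
   7 |  24 | becbfbde
   8 |   7 | bfabdcffacfbdeedabecbfbde
   9 |  27 | bfbde
  10 |  26 | cbfbde
  11 |   5 | cdbfabdcffacfbdeedabecbfbde
  12 |   2 | cfacdbfabdcffacfbdeedabecbfbde
  13 |  16 | cfbdeedabecbfbde
  14 |  12 | cffacfbdeedabecbfbde
  15 |  22 | dabecbfbde
  16 |   6 | dbfabdcffacfbdeedabecbfbde
  17 |   1 | dcfacdbfabdcffacfbdeedabecbfbde
  18 |  11 | dcffacfbdeedabecbfbde
  19 |  30 | de
  20 |  19 | deedabecbfbde
  21 |  31 | e
  22 |  25 | ecbfbde
  23 |  21 | edabecbfbde
  24 |   0 | edcfacdbfabdcffacfbdeedabecbfbde
  25 |  20 | eedabecbfbde
  26 |   8 | fabdcffacfbdeedabecbfbde
  27 |   3 | facdbfabdcffacfbdeedabecbfbde
  28 |  14 | facfbdeedabecbfbde
  29 |  28 | fbde
  30 |  17 | fbdeedabecbfbde
  31 |  13 | ffacfbdeedabecbfbde

[9, 23, 4, 15, 10, 29, 18, 24, 7, 27, 26, 5, 2, 16, 12, 22, 6, 1, 11, 30, 19, 31, 25, 21, 0, 20, 8, 3, 14, 28, 17, 13]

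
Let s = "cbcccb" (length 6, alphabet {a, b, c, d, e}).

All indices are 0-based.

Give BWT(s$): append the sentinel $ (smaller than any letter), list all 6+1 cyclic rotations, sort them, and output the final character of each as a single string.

rank  rotation last
    0  $cbcccb  b
    1  b$cbccc  c
    2  bcccb$c  c
    3  cb$cbcc  c
    4  cbcccb$  $
    5  ccb$cbc  c
    6  cccb$cb  b

bccc$cb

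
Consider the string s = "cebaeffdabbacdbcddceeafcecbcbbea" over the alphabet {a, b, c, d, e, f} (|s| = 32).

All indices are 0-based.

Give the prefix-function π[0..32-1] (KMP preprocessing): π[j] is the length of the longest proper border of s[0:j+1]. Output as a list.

π[0] = 0
j=1 s[j]='e': π[1]=0 (border '')
j=2 s[j]='b': π[2]=0 (border '')
j=3 s[j]='a': π[3]=0 (border '')
j=4 s[j]='e': π[4]=0 (border '')
j=5 s[j]='f': π[5]=0 (border '')
j=6 s[j]='f': π[6]=0 (border '')
j=7 s[j]='d': π[7]=0 (border '')
j=8 s[j]='a': π[8]=0 (border '')
j=9 s[j]='b': π[9]=0 (border '')
j=10 s[j]='b': π[10]=0 (border '')
j=11 s[j]='a': π[11]=0 (border '')
j=12 s[j]='c': π[12]=1 (border 'c')
j=13 s[j]='d': k: 1→0; π[13]=0 (border '')
j=14 s[j]='b': π[14]=0 (border '')
j=15 s[j]='c': π[15]=1 (border 'c')
j=16 s[j]='d': k: 1→0; π[16]=0 (border '')
j=17 s[j]='d': π[17]=0 (border '')
j=18 s[j]='c': π[18]=1 (border 'c')
j=19 s[j]='e': π[19]=2 (border 'ce')
j=20 s[j]='e': k: 2→0; π[20]=0 (border '')
j=21 s[j]='a': π[21]=0 (border '')
j=22 s[j]='f': π[22]=0 (border '')
j=23 s[j]='c': π[23]=1 (border 'c')
j=24 s[j]='e': π[24]=2 (border 'ce')
j=25 s[j]='c': k: 2→0; π[25]=1 (border 'c')
j=26 s[j]='b': k: 1→0; π[26]=0 (border '')
j=27 s[j]='c': π[27]=1 (border 'c')
j=28 s[j]='b': k: 1→0; π[28]=0 (border '')
j=29 s[j]='b': π[29]=0 (border '')
j=30 s[j]='e': π[30]=0 (border '')
j=31 s[j]='a': π[31]=0 (border '')

[0, 0, 0, 0, 0, 0, 0, 0, 0, 0, 0, 0, 1, 0, 0, 1, 0, 0, 1, 2, 0, 0, 0, 1, 2, 1, 0, 1, 0, 0, 0, 0]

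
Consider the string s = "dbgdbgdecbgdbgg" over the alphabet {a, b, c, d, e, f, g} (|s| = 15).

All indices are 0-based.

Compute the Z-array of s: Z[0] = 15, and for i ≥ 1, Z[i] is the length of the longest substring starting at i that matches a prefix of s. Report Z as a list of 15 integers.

[15, 0, 0, 4, 0, 0, 1, 0, 0, 0, 0, 3, 0, 0, 0]

Z[0]=15
i=1: outside box; Z[1]=0
i=2: outside box; Z[2]=0
i=3: outside box; Z[3]=4 extend→box=[3,7)
i=4: min(r-i=3, Z[1]=0)=0; Z[4]=0
i=5: min(r-i=2, Z[2]=0)=0; Z[5]=0
i=6: min(r-i=1, Z[3]=4)=1; Z[6]=1
i=7: outside box; Z[7]=0
i=8: outside box; Z[8]=0
i=9: outside box; Z[9]=0
i=10: outside box; Z[10]=0
i=11: outside box; Z[11]=3 extend→box=[11,14)
i=12: min(r-i=2, Z[1]=0)=0; Z[12]=0
i=13: min(r-i=1, Z[2]=0)=0; Z[13]=0
i=14: outside box; Z[14]=0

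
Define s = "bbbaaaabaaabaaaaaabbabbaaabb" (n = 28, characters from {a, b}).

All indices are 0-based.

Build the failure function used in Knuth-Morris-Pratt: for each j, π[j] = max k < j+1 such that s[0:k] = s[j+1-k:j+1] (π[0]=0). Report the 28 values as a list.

π[0] = 0
j=1 s[j]='b': π[1]=1 (border 'b')
j=2 s[j]='b': π[2]=2 (border 'bb')
j=3 s[j]='a': k: 2→1→0; π[3]=0 (border '')
j=4 s[j]='a': π[4]=0 (border '')
j=5 s[j]='a': π[5]=0 (border '')
j=6 s[j]='a': π[6]=0 (border '')
j=7 s[j]='b': π[7]=1 (border 'b')
j=8 s[j]='a': k: 1→0; π[8]=0 (border '')
j=9 s[j]='a': π[9]=0 (border '')
j=10 s[j]='a': π[10]=0 (border '')
j=11 s[j]='b': π[11]=1 (border 'b')
j=12 s[j]='a': k: 1→0; π[12]=0 (border '')
j=13 s[j]='a': π[13]=0 (border '')
j=14 s[j]='a': π[14]=0 (border '')
j=15 s[j]='a': π[15]=0 (border '')
j=16 s[j]='a': π[16]=0 (border '')
j=17 s[j]='a': π[17]=0 (border '')
j=18 s[j]='b': π[18]=1 (border 'b')
j=19 s[j]='b': π[19]=2 (border 'bb')
j=20 s[j]='a': k: 2→1→0; π[20]=0 (border '')
j=21 s[j]='b': π[21]=1 (border 'b')
j=22 s[j]='b': π[22]=2 (border 'bb')
j=23 s[j]='a': k: 2→1→0; π[23]=0 (border '')
j=24 s[j]='a': π[24]=0 (border '')
j=25 s[j]='a': π[25]=0 (border '')
j=26 s[j]='b': π[26]=1 (border 'b')
j=27 s[j]='b': π[27]=2 (border 'bb')

[0, 1, 2, 0, 0, 0, 0, 1, 0, 0, 0, 1, 0, 0, 0, 0, 0, 0, 1, 2, 0, 1, 2, 0, 0, 0, 1, 2]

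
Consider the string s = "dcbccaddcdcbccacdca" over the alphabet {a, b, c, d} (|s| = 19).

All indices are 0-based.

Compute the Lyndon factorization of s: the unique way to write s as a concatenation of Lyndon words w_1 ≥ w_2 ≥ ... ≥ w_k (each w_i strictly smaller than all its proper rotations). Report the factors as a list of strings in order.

emit factor 1: 'd' (i=0, period=1)
emit factor 2: 'c' (i=1, period=1)
emit factor 3: 'bcc' (i=2, period=3)
emit factor 4: 'addcdcbcc' (i=5, period=9)
emit factor 5: 'acdc' (i=14, period=4)
emit factor 6: 'a' (i=18, period=1)

["d", "c", "bcc", "addcdcbcc", "acdc", "a"]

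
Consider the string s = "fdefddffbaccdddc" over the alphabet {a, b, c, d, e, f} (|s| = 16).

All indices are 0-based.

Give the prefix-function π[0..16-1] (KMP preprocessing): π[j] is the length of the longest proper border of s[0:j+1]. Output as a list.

π[0] = 0
j=1 s[j]='d': π[1]=0 (border '')
j=2 s[j]='e': π[2]=0 (border '')
j=3 s[j]='f': π[3]=1 (border 'f')
j=4 s[j]='d': π[4]=2 (border 'fd')
j=5 s[j]='d': k: 2→0; π[5]=0 (border '')
j=6 s[j]='f': π[6]=1 (border 'f')
j=7 s[j]='f': k: 1→0; π[7]=1 (border 'f')
j=8 s[j]='b': k: 1→0; π[8]=0 (border '')
j=9 s[j]='a': π[9]=0 (border '')
j=10 s[j]='c': π[10]=0 (border '')
j=11 s[j]='c': π[11]=0 (border '')
j=12 s[j]='d': π[12]=0 (border '')
j=13 s[j]='d': π[13]=0 (border '')
j=14 s[j]='d': π[14]=0 (border '')
j=15 s[j]='c': π[15]=0 (border '')

[0, 0, 0, 1, 2, 0, 1, 1, 0, 0, 0, 0, 0, 0, 0, 0]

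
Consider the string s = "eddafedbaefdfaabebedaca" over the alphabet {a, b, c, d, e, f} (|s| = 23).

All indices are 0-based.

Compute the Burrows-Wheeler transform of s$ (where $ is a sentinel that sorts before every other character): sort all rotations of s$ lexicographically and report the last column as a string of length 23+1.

rank  rotation                  last
    0  $eddafedbaefdfaabebedaca  a
    1  a$eddafedbaefdfaabebedac  c
    2  aabebedaca$eddafedbaefdf  f
    3  abebedaca$eddafedbaefdfa  a
    4  aca$eddafedbaefdfaabebed  d
    5  aefdfaabebedaca$eddafedb  b
    6  afedbaefdfaabebedaca$edd  d
    7  baefdfaabebedaca$eddafed  d
    8  bebedaca$eddafedbaefdfaa  a
    9  bedaca$eddafedbaefdfaabe  e
   10  ca$eddafedbaefdfaabebeda  a
   11  daca$eddafedbaefdfaabebe  e
   12  dafedbaefdfaabebedaca$ed  d
   13  dbaefdfaabebedaca$eddafe  e
   14  ddafedbaefdfaabebedaca$e  e
   15  dfaabebedaca$eddafedbaef  f
   16  ebedaca$eddafedbaefdfaab  b
   17  edaca$eddafedbaefdfaabeb  b
   18  edbaefdfaabebedaca$eddaf  f
   19  eddafedbaefdfaabebedaca$  $
   20  efdfaabebedaca$eddafedba  a
   21  faabebedaca$eddafedbaefd  d
   22  fdfaabebedaca$eddafedbae  e
   23  fedbaefdfaabebedaca$edda  a

acfadbddaeaedeefbbf$adea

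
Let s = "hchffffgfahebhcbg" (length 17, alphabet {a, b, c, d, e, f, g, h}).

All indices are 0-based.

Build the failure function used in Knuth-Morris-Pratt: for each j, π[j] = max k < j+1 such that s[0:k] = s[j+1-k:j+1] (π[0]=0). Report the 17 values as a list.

π[0] = 0
j=1 s[j]='c': π[1]=0 (border '')
j=2 s[j]='h': π[2]=1 (border 'h')
j=3 s[j]='f': k: 1→0; π[3]=0 (border '')
j=4 s[j]='f': π[4]=0 (border '')
j=5 s[j]='f': π[5]=0 (border '')
j=6 s[j]='f': π[6]=0 (border '')
j=7 s[j]='g': π[7]=0 (border '')
j=8 s[j]='f': π[8]=0 (border '')
j=9 s[j]='a': π[9]=0 (border '')
j=10 s[j]='h': π[10]=1 (border 'h')
j=11 s[j]='e': k: 1→0; π[11]=0 (border '')
j=12 s[j]='b': π[12]=0 (border '')
j=13 s[j]='h': π[13]=1 (border 'h')
j=14 s[j]='c': π[14]=2 (border 'hc')
j=15 s[j]='b': k: 2→0; π[15]=0 (border '')
j=16 s[j]='g': π[16]=0 (border '')

[0, 0, 1, 0, 0, 0, 0, 0, 0, 0, 1, 0, 0, 1, 2, 0, 0]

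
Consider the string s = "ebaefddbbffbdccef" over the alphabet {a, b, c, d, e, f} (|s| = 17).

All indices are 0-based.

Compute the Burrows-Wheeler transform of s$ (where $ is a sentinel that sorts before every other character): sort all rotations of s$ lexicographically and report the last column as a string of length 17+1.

fbedfbdcdbf$caefeb

rank  rotation            last
    0  $ebaefddbbffbdccef  f
    1  aefddbbffbdccef$eb  b
    2  baefddbbffbdccef$e  e
    3  bbffbdccef$ebaefdd  d
    4  bdccef$ebaefddbbff  f
    5  bffbdccef$ebaefddb  b
    6  ccef$ebaefddbbffbd  d
    7  cef$ebaefddbbffbdc  c
    8  dbbffbdccef$ebaefd  d
    9  dccef$ebaefddbbffb  b
   10  ddbbffbdccef$ebaef  f
   11  ebaefddbbffbdccef$  $
   12  ef$ebaefddbbffbdcc  c
   13  efddbbffbdccef$eba  a
   14  f$ebaefddbbffbdcce  e
   15  fbdccef$ebaefddbbf  f
   16  fddbbffbdccef$ebae  e
   17  ffbdccef$ebaefddbb  b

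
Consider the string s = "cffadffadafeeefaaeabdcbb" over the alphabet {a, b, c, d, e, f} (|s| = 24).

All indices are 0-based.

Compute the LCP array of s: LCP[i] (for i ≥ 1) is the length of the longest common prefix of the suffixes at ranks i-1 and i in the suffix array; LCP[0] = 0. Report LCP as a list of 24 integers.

rank→(start, suffix):
  0 → (15, 'aaeabdcbb')
  1 → (18, 'abdcbb')
  2 → (7, 'adafeeefaaeabdcbb')
  3 → (3, 'adffadafeeefaaeabdcbb')
  4 → (16, 'aeabdcbb')
  5 → (9, 'afeeefaaeabdcbb')
  6 → (23, 'b')
  7 → (22, 'bb')
  8 → (19, 'bdcbb')
  9 → (21, 'cbb')
  10 → (0, 'cffadffadafeeefaaeabdcbb')
  11 → (8, 'dafeeefaaeabdcbb')
  12 → (20, 'dcbb')
  13 → (4, 'dffadafeeefaaeabdcbb')
  14 → (17, 'eabdcbb')
  15 → (11, 'eeefaaeabdcbb')
  16 → (12, 'eefaaeabdcbb')
  17 → (13, 'efaaeabdcbb')
  18 → (14, 'faaeabdcbb')
  19 → (6, 'fadafeeefaaeabdcbb')
  20 → (2, 'fadffadafeeefaaeabdcbb')
  21 → (10, 'feeefaaeabdcbb')
  22 → (5, 'ffadafeeefaaeabdcbb')
  23 → (1, 'ffadffadafeeefaaeabdcbb')

SA = [15, 18, 7, 3, 16, 9, 23, 22, 19, 21, 0, 8, 20, 4, 17, 11, 12, 13, 14, 6, 2, 10, 5, 1]
i: (SA[i-1],SA[i]) lcp shared
  1: (15,18) 1 'a'
  2: (18,7) 1 'a'
  3: (7,3) 2 'ad'
  4: (3,16) 1 'a'
  5: (16,9) 1 'a'
  6: (9,23) 0 ''
  7: (23,22) 1 'b'
  8: (22,19) 1 'b'
  9: (19,21) 0 ''
  10: (21,0) 1 'c'
  11: (0,8) 0 ''
  12: (8,20) 1 'd'
  13: (20,4) 1 'd'
  14: (4,17) 0 ''
  15: (17,11) 1 'e'
  16: (11,12) 2 'ee'
  17: (12,13) 1 'e'
  18: (13,14) 0 ''
  19: (14,6) 2 'fa'
  20: (6,2) 3 'fad'
  21: (2,10) 1 'f'
  22: (10,5) 1 'f'
  23: (5,1) 4 'ffad'

[0, 1, 1, 2, 1, 1, 0, 1, 1, 0, 1, 0, 1, 1, 0, 1, 2, 1, 0, 2, 3, 1, 1, 4]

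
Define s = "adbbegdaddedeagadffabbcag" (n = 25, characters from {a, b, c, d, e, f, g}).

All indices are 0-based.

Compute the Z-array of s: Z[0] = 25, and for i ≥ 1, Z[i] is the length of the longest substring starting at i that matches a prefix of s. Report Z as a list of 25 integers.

[25, 0, 0, 0, 0, 0, 0, 2, 0, 0, 0, 0, 0, 1, 0, 2, 0, 0, 0, 1, 0, 0, 0, 1, 0]

Z[0]=25
i=1: fresh scan; Z[1]=0
i=2: fresh scan; Z[2]=0
i=3: fresh scan; Z[3]=0
i=4: fresh scan; Z[4]=0
i=5: fresh scan; Z[5]=0
i=6: fresh scan; Z[6]=0
i=7: fresh scan; Z[7]=2 extend→box=[7,9)
i=8: min(r-i=1, Z[1]=0)=0; Z[8]=0
i=9: fresh scan; Z[9]=0
i=10: fresh scan; Z[10]=0
i=11: fresh scan; Z[11]=0
i=12: fresh scan; Z[12]=0
i=13: fresh scan; Z[13]=1 extend→box=[13,14)
i=14: fresh scan; Z[14]=0
i=15: fresh scan; Z[15]=2 extend→box=[15,17)
i=16: min(r-i=1, Z[1]=0)=0; Z[16]=0
i=17: fresh scan; Z[17]=0
i=18: fresh scan; Z[18]=0
i=19: fresh scan; Z[19]=1 extend→box=[19,20)
i=20: fresh scan; Z[20]=0
i=21: fresh scan; Z[21]=0
i=22: fresh scan; Z[22]=0
i=23: fresh scan; Z[23]=1 extend→box=[23,24)
i=24: fresh scan; Z[24]=0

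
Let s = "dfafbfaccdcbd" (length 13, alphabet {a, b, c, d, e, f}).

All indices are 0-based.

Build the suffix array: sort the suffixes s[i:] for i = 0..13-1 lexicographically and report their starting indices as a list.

rank→(start, suffix):
  0 → (6, 'accdcbd')
  1 → (2, 'afbfaccdcbd')
  2 → (11, 'bd')
  3 → (4, 'bfaccdcbd')
  4 → (10, 'cbd')
  5 → (7, 'ccdcbd')
  6 → (8, 'cdcbd')
  7 → (12, 'd')
  8 → (9, 'dcbd')
  9 → (0, 'dfafbfaccdcbd')
  10 → (5, 'faccdcbd')
  11 → (1, 'fafbfaccdcbd')
  12 → (3, 'fbfaccdcbd')

[6, 2, 11, 4, 10, 7, 8, 12, 9, 0, 5, 1, 3]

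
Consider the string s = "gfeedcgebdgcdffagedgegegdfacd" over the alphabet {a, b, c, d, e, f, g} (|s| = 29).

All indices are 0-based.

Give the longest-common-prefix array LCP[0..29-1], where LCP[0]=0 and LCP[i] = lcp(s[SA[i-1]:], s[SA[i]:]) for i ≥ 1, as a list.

[0, 1, 0, 0, 2, 1, 0, 1, 1, 2, 1, 2, 0, 1, 2, 1, 1, 2, 0, 2, 1, 1, 0, 1, 1, 2, 2, 3, 1]

rank→(start, suffix):
  0 → (26, 'acd')
  1 → (15, 'agedgegegdfacd')
  2 → (8, 'bdgcdffagedgegegdfacd')
  3 → (27, 'cd')
  4 → (11, 'cdffagedgegegdfacd')
  5 → (5, 'cgebdgcdffagedgegegdfacd')
  6 → (28, 'd')
  7 → (4, 'dcgebdgcdffagedgegegdfacd')
  8 → (24, 'dfacd')
  9 → (12, 'dffagedgegegdfacd')
  10 → (9, 'dgcdffagedgegegdfacd')
  11 → (18, 'dgegegdfacd')
  12 → (7, 'ebdgcdffagedgegegdfacd')
  13 → (3, 'edcgebdgcdffagedgegegdfacd')
  14 → (17, 'edgegegdfacd')
  15 → (2, 'eedcgebdgcdffagedgegegdfacd')
  16 → (22, 'egdfacd')
  17 → (20, 'egegdfacd')
  18 → (25, 'facd')
  19 → (14, 'fagedgegegdfacd')
  20 → (1, 'feedcgebdgcdffagedgegegdfacd')
  21 → (13, 'ffagedgegegdfacd')
  22 → (10, 'gcdffagedgegegdfacd')
  23 → (23, 'gdfacd')
  24 → (6, 'gebdgcdffagedgegegdfacd')
  25 → (16, 'gedgegegdfacd')
  26 → (21, 'gegdfacd')
  27 → (19, 'gegegdfacd')
  28 → (0, 'gfeedcgebdgcdffagedgegegdfacd')

SA = [26, 15, 8, 27, 11, 5, 28, 4, 24, 12, 9, 18, 7, 3, 17, 2, 22, 20, 25, 14, 1, 13, 10, 23, 6, 16, 21, 19, 0]
i: (SA[i-1],SA[i]) lcp shared
  1: (26,15) 1 'a'
  2: (15,8) 0 ''
  3: (8,27) 0 ''
  4: (27,11) 2 'cd'
  5: (11,5) 1 'c'
  6: (5,28) 0 ''
  7: (28,4) 1 'd'
  8: (4,24) 1 'd'
  9: (24,12) 2 'df'
  10: (12,9) 1 'd'
  11: (9,18) 2 'dg'
  12: (18,7) 0 ''
  13: (7,3) 1 'e'
  14: (3,17) 2 'ed'
  15: (17,2) 1 'e'
  16: (2,22) 1 'e'
  17: (22,20) 2 'eg'
  18: (20,25) 0 ''
  19: (25,14) 2 'fa'
  20: (14,1) 1 'f'
  21: (1,13) 1 'f'
  22: (13,10) 0 ''
  23: (10,23) 1 'g'
  24: (23,6) 1 'g'
  25: (6,16) 2 'ge'
  26: (16,21) 2 'ge'
  27: (21,19) 3 'geg'
  28: (19,0) 1 'g'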